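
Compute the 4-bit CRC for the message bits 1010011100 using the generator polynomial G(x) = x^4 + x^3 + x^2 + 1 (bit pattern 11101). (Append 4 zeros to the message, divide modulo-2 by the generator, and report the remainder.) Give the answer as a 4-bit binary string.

Append 4 zeros: 10100111000000. Divide by 11101 (XOR where the leading bit is 1):
  pos 0: 10100 XOR 11101 = 01001
  pos 1: 10011 XOR 11101 = 01110
  pos 2: 11101 XOR 11101 = 00000
  pos 7: 10000 XOR 11101 = 01101
  pos 8: 11010 XOR 11101 = 00111
Remainder (last 4 bits) = 1110. This is the CRC / FCS.

1110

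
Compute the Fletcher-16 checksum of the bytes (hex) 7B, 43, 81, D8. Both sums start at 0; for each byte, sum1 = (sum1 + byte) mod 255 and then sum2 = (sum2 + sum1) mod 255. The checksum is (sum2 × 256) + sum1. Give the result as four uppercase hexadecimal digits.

Running sums (mod 255):
  after byte 0 (7B): sum1=123, sum2=123
  after byte 1 (43): sum1=190, sum2=58
  after byte 2 (81): sum1=64, sum2=122
  after byte 3 (D8): sum1=25, sum2=147
Checksum = sum2·256 + sum1 = 147·256 + 25 = 37657 = 0x9319.

9319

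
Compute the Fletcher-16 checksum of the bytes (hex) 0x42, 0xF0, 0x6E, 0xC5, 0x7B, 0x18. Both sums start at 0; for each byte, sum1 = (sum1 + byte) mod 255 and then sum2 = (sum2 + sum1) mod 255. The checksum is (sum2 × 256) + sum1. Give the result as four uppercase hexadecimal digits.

Running sums (mod 255):
  after byte 0 (0x42): sum1=66, sum2=66
  after byte 1 (0xF0): sum1=51, sum2=117
  after byte 2 (0x6E): sum1=161, sum2=23
  after byte 3 (0xC5): sum1=103, sum2=126
  after byte 4 (0x7B): sum1=226, sum2=97
  after byte 5 (0x18): sum1=250, sum2=92
Checksum = sum2·256 + sum1 = 92·256 + 250 = 23802 = 0x5CFA.

5CFA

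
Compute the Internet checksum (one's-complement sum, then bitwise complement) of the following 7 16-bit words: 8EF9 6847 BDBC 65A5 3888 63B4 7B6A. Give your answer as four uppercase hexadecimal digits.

CDB5

One's-complement addition (fold any carry out of bit 15 back into bit 0):
  0x8EF9 + 0x6847 = 0x0F740
  0xF740 + 0xBDBC = 0x1B4FC → wrap carry → 0xB4FD
  0xB4FD + 0x65A5 = 0x11AA2 → wrap carry → 0x1AA3
  0x1AA3 + 0x3888 = 0x0532B
  0x532B + 0x63B4 = 0x0B6DF
  0xB6DF + 0x7B6A = 0x13249 → wrap carry → 0x324A
One's-complement sum = 0x324A.
Checksum = ~0x324A & 0xFFFF = 0xCDB5.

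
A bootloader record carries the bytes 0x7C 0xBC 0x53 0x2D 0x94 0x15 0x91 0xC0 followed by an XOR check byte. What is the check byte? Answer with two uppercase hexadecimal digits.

6E

XOR the bytes together:
  start with 0x7C
  0x7C ⊕ 0xBC = 0xC0
  0xC0 ⊕ 0x53 = 0x93
  0x93 ⊕ 0x2D = 0xBE
  0xBE ⊕ 0x94 = 0x2A
  0x2A ⊕ 0x15 = 0x3F
  0x3F ⊕ 0x91 = 0xAE
  0xAE ⊕ 0xC0 = 0x6E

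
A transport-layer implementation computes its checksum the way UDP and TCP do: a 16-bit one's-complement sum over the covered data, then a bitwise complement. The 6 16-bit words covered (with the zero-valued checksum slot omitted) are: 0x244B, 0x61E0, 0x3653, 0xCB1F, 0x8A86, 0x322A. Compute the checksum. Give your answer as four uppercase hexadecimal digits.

BBB0

One's-complement addition (fold any carry out of bit 15 back into bit 0):
  0x244B + 0x61E0 = 0x0862B
  0x862B + 0x3653 = 0x0BC7E
  0xBC7E + 0xCB1F = 0x1879D → wrap carry → 0x879E
  0x879E + 0x8A86 = 0x11224 → wrap carry → 0x1225
  0x1225 + 0x322A = 0x0444F
One's-complement sum = 0x444F.
Checksum = ~0x444F & 0xFFFF = 0xBBB0.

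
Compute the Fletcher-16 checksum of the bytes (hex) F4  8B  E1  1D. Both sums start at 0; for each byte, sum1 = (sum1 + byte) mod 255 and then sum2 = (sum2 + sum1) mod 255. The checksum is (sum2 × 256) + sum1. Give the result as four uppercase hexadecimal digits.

Running sums (mod 255):
  after byte 0 (F4): sum1=244, sum2=244
  after byte 1 (8B): sum1=128, sum2=117
  after byte 2 (E1): sum1=98, sum2=215
  after byte 3 (1D): sum1=127, sum2=87
Checksum = sum2·256 + sum1 = 87·256 + 127 = 22399 = 0x577F.

577F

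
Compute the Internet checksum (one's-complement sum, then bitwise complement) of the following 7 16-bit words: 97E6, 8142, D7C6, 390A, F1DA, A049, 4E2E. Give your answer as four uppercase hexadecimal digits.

F5B2

One's-complement addition (fold any carry out of bit 15 back into bit 0):
  0x97E6 + 0x8142 = 0x11928 → wrap carry → 0x1929
  0x1929 + 0xD7C6 = 0x0F0EF
  0xF0EF + 0x390A = 0x129F9 → wrap carry → 0x29FA
  0x29FA + 0xF1DA = 0x11BD4 → wrap carry → 0x1BD5
  0x1BD5 + 0xA049 = 0x0BC1E
  0xBC1E + 0x4E2E = 0x10A4C → wrap carry → 0x0A4D
One's-complement sum = 0x0A4D.
Checksum = ~0x0A4D & 0xFFFF = 0xF5B2.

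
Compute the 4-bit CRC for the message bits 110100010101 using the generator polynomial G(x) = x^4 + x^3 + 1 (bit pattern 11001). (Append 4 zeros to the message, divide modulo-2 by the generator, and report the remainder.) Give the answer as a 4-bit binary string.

Append 4 zeros: 1101000101010000. Divide by 11001 (XOR where the leading bit is 1):
  pos 0: 11010 XOR 11001 = 00011
  pos 3: 11001 XOR 11001 = 00000
  pos 9: 10100 XOR 11001 = 01101
  pos 10: 11010 XOR 11001 = 00011
Remainder (last 4 bits) = 0110. This is the CRC / FCS.

0110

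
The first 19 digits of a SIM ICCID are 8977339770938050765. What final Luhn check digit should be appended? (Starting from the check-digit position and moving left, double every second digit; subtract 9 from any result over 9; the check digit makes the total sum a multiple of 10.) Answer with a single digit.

Partial digits right→left: 5 6 7 0 5 0 8 3 9 0 7 7 9 3 3 7 7 9 8
Double every second digit counting from the check-digit position (so the 1st, 3rd, 5th, ... of the partial from the right).
  doubled (with −9 where >9): 1 5 1 7 9 5 9 6 5 7 → sum 55
  kept as-is: 6 0 0 3 0 7 3 7 9 → sum 35
Total = 55 + 35 = 90.
Check digit = (10 − (90 mod 10)) mod 10 = 0.

0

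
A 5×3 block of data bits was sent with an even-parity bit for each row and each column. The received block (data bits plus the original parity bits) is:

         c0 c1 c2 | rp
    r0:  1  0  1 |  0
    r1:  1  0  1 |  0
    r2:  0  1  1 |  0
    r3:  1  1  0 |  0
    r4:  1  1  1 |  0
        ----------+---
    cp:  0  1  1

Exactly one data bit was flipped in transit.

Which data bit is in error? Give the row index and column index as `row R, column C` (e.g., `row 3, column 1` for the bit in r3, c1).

row 4, column 2

Recompute each row's even parity and compare to rp:
  r0: data parity 0, sent rp 0 → ok
  r1: data parity 0, sent rp 0 → ok
  r2: data parity 0, sent rp 0 → ok
  r3: data parity 0, sent rp 0 → ok
  r4: data parity 1, sent rp 0 → mismatch
Recompute each column's even parity and compare to cp:
  c0: data parity 0, sent cp 0 → ok
  c1: data parity 1, sent cp 1 → ok
  c2: data parity 0, sent cp 1 → mismatch
Exactly one row (r4) and one column (c2) fail → the flipped bit is at their intersection.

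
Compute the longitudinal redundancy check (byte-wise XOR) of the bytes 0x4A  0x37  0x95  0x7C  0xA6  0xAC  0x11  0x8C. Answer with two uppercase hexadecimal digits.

03

XOR the bytes together:
  start with 0x4A
  0x4A ⊕ 0x37 = 0x7D
  0x7D ⊕ 0x95 = 0xE8
  0xE8 ⊕ 0x7C = 0x94
  0x94 ⊕ 0xA6 = 0x32
  0x32 ⊕ 0xAC = 0x9E
  0x9E ⊕ 0x11 = 0x8F
  0x8F ⊕ 0x8C = 0x03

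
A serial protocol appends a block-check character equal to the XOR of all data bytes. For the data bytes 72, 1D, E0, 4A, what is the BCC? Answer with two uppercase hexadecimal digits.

XOR the bytes together:
  start with 0x72
  0x72 ⊕ 0x1D = 0x6F
  0x6F ⊕ 0xE0 = 0x8F
  0x8F ⊕ 0x4A = 0xC5

C5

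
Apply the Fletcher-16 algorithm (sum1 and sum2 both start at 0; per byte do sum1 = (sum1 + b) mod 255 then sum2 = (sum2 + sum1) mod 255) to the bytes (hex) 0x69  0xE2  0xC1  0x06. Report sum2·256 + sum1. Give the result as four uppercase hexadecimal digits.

D714

Running sums (mod 255):
  after byte 0 (0x69): sum1=105, sum2=105
  after byte 1 (0xE2): sum1=76, sum2=181
  after byte 2 (0xC1): sum1=14, sum2=195
  after byte 3 (0x06): sum1=20, sum2=215
Checksum = sum2·256 + sum1 = 215·256 + 20 = 55060 = 0xD714.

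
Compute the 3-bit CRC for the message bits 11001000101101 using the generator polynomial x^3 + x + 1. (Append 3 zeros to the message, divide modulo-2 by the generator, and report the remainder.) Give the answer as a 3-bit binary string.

Append 3 zeros: 11001000101101000. Divide by 1011 (XOR where the leading bit is 1):
  pos 0: 1100 XOR 1011 = 0111
  pos 1: 1111 XOR 1011 = 0100
  pos 2: 1000 XOR 1011 = 0011
  pos 4: 1100 XOR 1011 = 0111
  pos 5: 1111 XOR 1011 = 0100
  pos 6: 1000 XOR 1011 = 0011
  pos 8: 1111 XOR 1011 = 0100
  pos 9: 1000 XOR 1011 = 0011
  pos 11: 1110 XOR 1011 = 0101
  pos 12: 1010 XOR 1011 = 0001
Remainder (last 3 bits) = 010. This is the CRC / FCS.

010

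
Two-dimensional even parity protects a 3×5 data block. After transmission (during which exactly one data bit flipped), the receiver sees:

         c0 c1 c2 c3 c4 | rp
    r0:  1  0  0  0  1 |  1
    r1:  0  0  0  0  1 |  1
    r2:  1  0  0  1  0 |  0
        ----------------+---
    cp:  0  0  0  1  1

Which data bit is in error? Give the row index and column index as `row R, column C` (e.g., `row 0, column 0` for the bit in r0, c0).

row 0, column 4

Recompute each row's even parity and compare to rp:
  r0: data parity 0, sent rp 1 → mismatch
  r1: data parity 1, sent rp 1 → ok
  r2: data parity 0, sent rp 0 → ok
Recompute each column's even parity and compare to cp:
  c0: data parity 0, sent cp 0 → ok
  c1: data parity 0, sent cp 0 → ok
  c2: data parity 0, sent cp 0 → ok
  c3: data parity 1, sent cp 1 → ok
  c4: data parity 0, sent cp 1 → mismatch
Exactly one row (r0) and one column (c4) fail → the flipped bit is at their intersection.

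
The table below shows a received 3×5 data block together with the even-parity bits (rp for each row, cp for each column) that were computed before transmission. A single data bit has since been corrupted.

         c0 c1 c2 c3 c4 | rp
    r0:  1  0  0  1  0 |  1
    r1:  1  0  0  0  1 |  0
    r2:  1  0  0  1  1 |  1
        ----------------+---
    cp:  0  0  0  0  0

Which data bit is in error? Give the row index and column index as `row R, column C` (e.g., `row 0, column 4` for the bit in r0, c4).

row 0, column 0

Recompute each row's even parity and compare to rp:
  r0: data parity 0, sent rp 1 → mismatch
  r1: data parity 0, sent rp 0 → ok
  r2: data parity 1, sent rp 1 → ok
Recompute each column's even parity and compare to cp:
  c0: data parity 1, sent cp 0 → mismatch
  c1: data parity 0, sent cp 0 → ok
  c2: data parity 0, sent cp 0 → ok
  c3: data parity 0, sent cp 0 → ok
  c4: data parity 0, sent cp 0 → ok
Exactly one row (r0) and one column (c0) fail → the flipped bit is at their intersection.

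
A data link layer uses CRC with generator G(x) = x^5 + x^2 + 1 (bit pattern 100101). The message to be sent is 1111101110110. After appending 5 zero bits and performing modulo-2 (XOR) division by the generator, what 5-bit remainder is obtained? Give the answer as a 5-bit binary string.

00100

Append 5 zeros: 111110111011000000. Divide by 100101 (XOR where the leading bit is 1):
  pos 0: 111110 XOR 100101 = 011011
  pos 1: 110111 XOR 100101 = 010010
  pos 2: 100101 XOR 100101 = 000000
  pos 8: 101100 XOR 100101 = 001001
  pos 10: 100100 XOR 100101 = 000001
Remainder (last 5 bits) = 00100. This is the CRC / FCS.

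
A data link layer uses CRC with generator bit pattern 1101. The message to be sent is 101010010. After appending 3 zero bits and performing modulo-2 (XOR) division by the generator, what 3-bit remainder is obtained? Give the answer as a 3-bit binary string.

Append 3 zeros: 101010010000. Divide by 1101 (XOR where the leading bit is 1):
  pos 0: 1010 XOR 1101 = 0111
  pos 1: 1111 XOR 1101 = 0010
  pos 3: 1000 XOR 1101 = 0101
  pos 4: 1011 XOR 1101 = 0110
  pos 5: 1100 XOR 1101 = 0001
  pos 8: 1000 XOR 1101 = 0101
Remainder (last 3 bits) = 101. This is the CRC / FCS.

101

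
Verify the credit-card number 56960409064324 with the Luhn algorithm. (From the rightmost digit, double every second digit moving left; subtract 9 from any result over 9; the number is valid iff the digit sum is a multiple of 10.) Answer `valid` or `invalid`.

From the right, keep odd positions and double even positions (subtract 9 from any doubled value over 9):
  doubled (positions 2,4,...): 4 8 0 0 0 9 1 → sum 22
  kept (positions 1,3,...): 4 3 6 9 4 6 6 → sum 38
Total = 60.
60 mod 10 = 0, so the number is valid.

valid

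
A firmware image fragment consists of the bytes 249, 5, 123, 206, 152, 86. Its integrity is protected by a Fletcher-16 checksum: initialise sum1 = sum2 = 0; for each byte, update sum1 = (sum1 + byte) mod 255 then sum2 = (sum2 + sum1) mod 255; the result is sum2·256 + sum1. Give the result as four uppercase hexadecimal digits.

Running sums (mod 255):
  after byte 0 (249): sum1=249, sum2=249
  after byte 1 (5): sum1=254, sum2=248
  after byte 2 (123): sum1=122, sum2=115
  after byte 3 (206): sum1=73, sum2=188
  after byte 4 (152): sum1=225, sum2=158
  after byte 5 (86): sum1=56, sum2=214
Checksum = sum2·256 + sum1 = 214·256 + 56 = 54840 = 0xD638.

D638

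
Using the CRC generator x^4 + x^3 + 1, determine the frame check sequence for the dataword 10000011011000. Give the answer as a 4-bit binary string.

1010

Append 4 zeros: 100000110110000000. Divide by 11001 (XOR where the leading bit is 1):
  pos 0: 10000 XOR 11001 = 01001
  pos 1: 10010 XOR 11001 = 01011
  pos 2: 10111 XOR 11001 = 01110
  pos 3: 11101 XOR 11001 = 00100
  pos 5: 10001 XOR 11001 = 01000
  pos 6: 10001 XOR 11001 = 01000
  pos 7: 10000 XOR 11001 = 01001
  pos 8: 10010 XOR 11001 = 01011
  pos 9: 10110 XOR 11001 = 01111
  pos 10: 11110 XOR 11001 = 00111
  pos 12: 11100 XOR 11001 = 00101
Remainder (last 4 bits) = 1010. This is the CRC / FCS.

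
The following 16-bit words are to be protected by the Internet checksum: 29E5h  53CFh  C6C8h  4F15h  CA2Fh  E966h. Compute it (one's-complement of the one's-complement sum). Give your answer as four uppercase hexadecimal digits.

B8D6

One's-complement addition (fold any carry out of bit 15 back into bit 0):
  0x29E5 + 0x53CF = 0x07DB4
  0x7DB4 + 0xC6C8 = 0x1447C → wrap carry → 0x447D
  0x447D + 0x4F15 = 0x09392
  0x9392 + 0xCA2F = 0x15DC1 → wrap carry → 0x5DC2
  0x5DC2 + 0xE966 = 0x14728 → wrap carry → 0x4729
One's-complement sum = 0x4729.
Checksum = ~0x4729 & 0xFFFF = 0xB8D6.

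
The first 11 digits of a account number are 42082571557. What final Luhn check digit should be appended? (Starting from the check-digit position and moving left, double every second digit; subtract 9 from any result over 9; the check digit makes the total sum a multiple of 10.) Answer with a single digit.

Partial digits right→left: 7 5 5 1 7 5 2 8 0 2 4
Double every second digit counting from the check-digit position (so the 1st, 3rd, 5th, ... of the partial from the right).
  doubled (with −9 where >9): 5 1 5 4 0 8 → sum 23
  kept as-is: 5 1 5 8 2 → sum 21
Total = 23 + 21 = 44.
Check digit = (10 − (44 mod 10)) mod 10 = 6.

6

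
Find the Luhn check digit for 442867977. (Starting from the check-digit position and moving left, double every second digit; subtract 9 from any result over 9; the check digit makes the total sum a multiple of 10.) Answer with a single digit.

5

Partial digits right→left: 7 7 9 7 6 8 2 4 4
Double every second digit counting from the check-digit position (so the 1st, 3rd, 5th, ... of the partial from the right).
  doubled (with −9 where >9): 5 9 3 4 8 → sum 29
  kept as-is: 7 7 8 4 → sum 26
Total = 29 + 26 = 55.
Check digit = (10 − (55 mod 10)) mod 10 = 5.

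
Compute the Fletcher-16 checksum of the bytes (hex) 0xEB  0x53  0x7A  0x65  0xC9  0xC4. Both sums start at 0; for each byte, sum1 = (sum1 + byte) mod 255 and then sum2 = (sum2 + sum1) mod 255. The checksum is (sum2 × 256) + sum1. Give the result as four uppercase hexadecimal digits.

Running sums (mod 255):
  after byte 0 (0xEB): sum1=235, sum2=235
  after byte 1 (0x53): sum1=63, sum2=43
  after byte 2 (0x7A): sum1=185, sum2=228
  after byte 3 (0x65): sum1=31, sum2=4
  after byte 4 (0xC9): sum1=232, sum2=236
  after byte 5 (0xC4): sum1=173, sum2=154
Checksum = sum2·256 + sum1 = 154·256 + 173 = 39597 = 0x9AAD.

9AAD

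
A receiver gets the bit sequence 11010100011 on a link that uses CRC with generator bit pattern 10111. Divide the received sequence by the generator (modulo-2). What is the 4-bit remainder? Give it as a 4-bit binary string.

Modulo-2 division of 11010100011 by 10111:
  pos 0: 11010 XOR 10111 = 01101
  pos 1: 11011 XOR 10111 = 01100
  pos 2: 11000 XOR 10111 = 01111
  pos 3: 11110 XOR 10111 = 01001
  pos 4: 10010 XOR 10111 = 00101
  pos 6: 10111 XOR 10111 = 00000
Remainder = 0000 (zero — the frame passes the CRC check).

0000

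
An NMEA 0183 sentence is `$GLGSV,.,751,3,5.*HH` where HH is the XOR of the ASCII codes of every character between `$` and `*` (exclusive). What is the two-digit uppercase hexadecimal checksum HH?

XOR the ASCII codes of the payload characters:
  'G' = 0x47 → acc = 0x47
  'L' = 0x4C → acc = 0x0B
  'G' = 0x47 → acc = 0x4C
  'S' = 0x53 → acc = 0x1F
  'V' = 0x56 → acc = 0x49
  ',' = 0x2C → acc = 0x65
  '.' = 0x2E → acc = 0x4B
  ',' = 0x2C → acc = 0x67
  '7' = 0x37 → acc = 0x50
  '5' = 0x35 → acc = 0x65
  '1' = 0x31 → acc = 0x54
  ',' = 0x2C → acc = 0x78
  '3' = 0x33 → acc = 0x4B
  ',' = 0x2C → acc = 0x67
  '5' = 0x35 → acc = 0x52
  '.' = 0x2E → acc = 0x7C
Checksum = 0x7C.

7C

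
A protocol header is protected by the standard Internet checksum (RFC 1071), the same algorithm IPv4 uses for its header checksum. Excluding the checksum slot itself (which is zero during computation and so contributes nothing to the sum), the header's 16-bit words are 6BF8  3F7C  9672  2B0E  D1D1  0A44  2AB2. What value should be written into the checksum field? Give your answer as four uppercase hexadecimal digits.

One's-complement addition (fold any carry out of bit 15 back into bit 0):
  0x6BF8 + 0x3F7C = 0x0AB74
  0xAB74 + 0x9672 = 0x141E6 → wrap carry → 0x41E7
  0x41E7 + 0x2B0E = 0x06CF5
  0x6CF5 + 0xD1D1 = 0x13EC6 → wrap carry → 0x3EC7
  0x3EC7 + 0x0A44 = 0x0490B
  0x490B + 0x2AB2 = 0x073BD
One's-complement sum = 0x73BD.
Checksum = ~0x73BD & 0xFFFF = 0x8C42.

8C42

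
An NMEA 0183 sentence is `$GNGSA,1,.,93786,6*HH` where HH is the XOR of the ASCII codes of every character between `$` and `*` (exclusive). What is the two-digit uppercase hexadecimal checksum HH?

XOR the ASCII codes of the payload characters:
  'G' = 0x47 → acc = 0x47
  'N' = 0x4E → acc = 0x09
  'G' = 0x47 → acc = 0x4E
  'S' = 0x53 → acc = 0x1D
  'A' = 0x41 → acc = 0x5C
  ',' = 0x2C → acc = 0x70
  '1' = 0x31 → acc = 0x41
  ',' = 0x2C → acc = 0x6D
  '.' = 0x2E → acc = 0x43
  ',' = 0x2C → acc = 0x6F
  '9' = 0x39 → acc = 0x56
  '3' = 0x33 → acc = 0x65
  '7' = 0x37 → acc = 0x52
  '8' = 0x38 → acc = 0x6A
  '6' = 0x36 → acc = 0x5C
  ',' = 0x2C → acc = 0x70
  '6' = 0x36 → acc = 0x46
Checksum = 0x46.

46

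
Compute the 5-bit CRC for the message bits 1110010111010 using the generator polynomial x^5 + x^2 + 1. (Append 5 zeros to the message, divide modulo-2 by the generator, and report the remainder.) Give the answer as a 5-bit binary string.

10101

Append 5 zeros: 111001011101000000. Divide by 100101 (XOR where the leading bit is 1):
  pos 0: 111001 XOR 100101 = 011100
  pos 1: 111000 XOR 100101 = 011101
  pos 2: 111011 XOR 100101 = 011110
  pos 3: 111101 XOR 100101 = 011000
  pos 4: 110001 XOR 100101 = 010100
  pos 5: 101000 XOR 100101 = 001101
  pos 7: 110110 XOR 100101 = 010011
  pos 8: 100110 XOR 100101 = 000011
  pos 12: 110000 XOR 100101 = 010101
Remainder (last 5 bits) = 10101. This is the CRC / FCS.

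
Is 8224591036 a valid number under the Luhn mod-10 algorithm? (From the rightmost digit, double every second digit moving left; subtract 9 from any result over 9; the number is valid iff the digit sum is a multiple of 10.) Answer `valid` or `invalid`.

invalid

From the right, keep odd positions and double even positions (subtract 9 from any doubled value over 9):
  doubled (positions 2,4,...): 6 2 1 4 7 → sum 20
  kept (positions 1,3,...): 6 0 9 4 2 → sum 21
Total = 41.
41 mod 10 = 1, so the number is invalid.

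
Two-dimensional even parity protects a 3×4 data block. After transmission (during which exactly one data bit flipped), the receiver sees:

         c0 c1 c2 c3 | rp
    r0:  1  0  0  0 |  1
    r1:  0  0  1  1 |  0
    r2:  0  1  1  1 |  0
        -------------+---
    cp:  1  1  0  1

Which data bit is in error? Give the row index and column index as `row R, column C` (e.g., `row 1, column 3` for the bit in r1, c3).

Recompute each row's even parity and compare to rp:
  r0: data parity 1, sent rp 1 → ok
  r1: data parity 0, sent rp 0 → ok
  r2: data parity 1, sent rp 0 → mismatch
Recompute each column's even parity and compare to cp:
  c0: data parity 1, sent cp 1 → ok
  c1: data parity 1, sent cp 1 → ok
  c2: data parity 0, sent cp 0 → ok
  c3: data parity 0, sent cp 1 → mismatch
Exactly one row (r2) and one column (c3) fail → the flipped bit is at their intersection.

row 2, column 3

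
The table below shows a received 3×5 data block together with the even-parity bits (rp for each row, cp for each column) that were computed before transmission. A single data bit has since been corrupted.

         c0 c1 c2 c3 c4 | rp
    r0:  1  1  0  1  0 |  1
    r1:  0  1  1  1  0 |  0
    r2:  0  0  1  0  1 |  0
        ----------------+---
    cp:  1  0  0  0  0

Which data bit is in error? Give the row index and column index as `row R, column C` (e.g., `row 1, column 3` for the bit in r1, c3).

row 1, column 4

Recompute each row's even parity and compare to rp:
  r0: data parity 1, sent rp 1 → ok
  r1: data parity 1, sent rp 0 → mismatch
  r2: data parity 0, sent rp 0 → ok
Recompute each column's even parity and compare to cp:
  c0: data parity 1, sent cp 1 → ok
  c1: data parity 0, sent cp 0 → ok
  c2: data parity 0, sent cp 0 → ok
  c3: data parity 0, sent cp 0 → ok
  c4: data parity 1, sent cp 0 → mismatch
Exactly one row (r1) and one column (c4) fail → the flipped bit is at their intersection.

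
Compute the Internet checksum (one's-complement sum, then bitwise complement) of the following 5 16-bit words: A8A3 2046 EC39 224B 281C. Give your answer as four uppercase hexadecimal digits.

One's-complement addition (fold any carry out of bit 15 back into bit 0):
  0xA8A3 + 0x2046 = 0x0C8E9
  0xC8E9 + 0xEC39 = 0x1B522 → wrap carry → 0xB523
  0xB523 + 0x224B = 0x0D76E
  0xD76E + 0x281C = 0x0FF8A
One's-complement sum = 0xFF8A.
Checksum = ~0xFF8A & 0xFFFF = 0x0075.

0075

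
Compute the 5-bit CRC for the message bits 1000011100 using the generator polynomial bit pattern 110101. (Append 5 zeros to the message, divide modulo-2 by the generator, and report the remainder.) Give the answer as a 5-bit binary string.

Append 5 zeros: 100001110000000. Divide by 110101 (XOR where the leading bit is 1):
  pos 0: 100001 XOR 110101 = 010100
  pos 1: 101001 XOR 110101 = 011100
  pos 2: 111001 XOR 110101 = 001100
  pos 4: 110000 XOR 110101 = 000101
  pos 7: 101000 XOR 110101 = 011101
  pos 8: 111010 XOR 110101 = 001111
Remainder (last 5 bits) = 11110. This is the CRC / FCS.

11110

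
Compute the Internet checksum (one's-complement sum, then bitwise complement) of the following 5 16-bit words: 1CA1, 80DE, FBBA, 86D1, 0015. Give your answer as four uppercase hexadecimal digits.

One's-complement addition (fold any carry out of bit 15 back into bit 0):
  0x1CA1 + 0x80DE = 0x09D7F
  0x9D7F + 0xFBBA = 0x19939 → wrap carry → 0x993A
  0x993A + 0x86D1 = 0x1200B → wrap carry → 0x200C
  0x200C + 0x0015 = 0x02021
One's-complement sum = 0x2021.
Checksum = ~0x2021 & 0xFFFF = 0xDFDE.

DFDE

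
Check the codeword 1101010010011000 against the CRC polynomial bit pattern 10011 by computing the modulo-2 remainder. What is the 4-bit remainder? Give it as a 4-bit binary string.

0000

Modulo-2 division of 1101010010011000 by 10011:
  pos 0: 11010 XOR 10011 = 01001
  pos 1: 10011 XOR 10011 = 00000
  pos 8: 10011 XOR 10011 = 00000
Remainder = 0000 (zero — the frame passes the CRC check).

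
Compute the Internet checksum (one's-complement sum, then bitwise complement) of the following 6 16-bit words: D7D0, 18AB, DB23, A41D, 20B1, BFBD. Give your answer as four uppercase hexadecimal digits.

AFD3

One's-complement addition (fold any carry out of bit 15 back into bit 0):
  0xD7D0 + 0x18AB = 0x0F07B
  0xF07B + 0xDB23 = 0x1CB9E → wrap carry → 0xCB9F
  0xCB9F + 0xA41D = 0x16FBC → wrap carry → 0x6FBD
  0x6FBD + 0x20B1 = 0x0906E
  0x906E + 0xBFBD = 0x1502B → wrap carry → 0x502C
One's-complement sum = 0x502C.
Checksum = ~0x502C & 0xFFFF = 0xAFD3.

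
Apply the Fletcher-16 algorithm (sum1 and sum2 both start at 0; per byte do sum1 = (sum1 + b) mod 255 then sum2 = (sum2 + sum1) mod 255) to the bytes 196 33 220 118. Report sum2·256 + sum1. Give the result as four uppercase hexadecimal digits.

Running sums (mod 255):
  after byte 0 (196): sum1=196, sum2=196
  after byte 1 (33): sum1=229, sum2=170
  after byte 2 (220): sum1=194, sum2=109
  after byte 3 (118): sum1=57, sum2=166
Checksum = sum2·256 + sum1 = 166·256 + 57 = 42553 = 0xA639.

A639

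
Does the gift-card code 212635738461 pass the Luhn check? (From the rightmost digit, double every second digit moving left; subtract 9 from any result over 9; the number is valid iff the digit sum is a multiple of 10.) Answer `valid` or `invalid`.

invalid

From the right, keep odd positions and double even positions (subtract 9 from any doubled value over 9):
  doubled (positions 2,4,...): 3 7 5 6 4 4 → sum 29
  kept (positions 1,3,...): 1 4 3 5 6 1 → sum 20
Total = 49.
49 mod 10 = 9, so the number is invalid.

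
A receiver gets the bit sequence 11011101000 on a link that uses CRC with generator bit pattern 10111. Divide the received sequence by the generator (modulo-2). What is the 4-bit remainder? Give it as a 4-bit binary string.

Modulo-2 division of 11011101000 by 10111:
  pos 0: 11011 XOR 10111 = 01100
  pos 1: 11001 XOR 10111 = 01110
  pos 2: 11100 XOR 10111 = 01011
  pos 3: 10111 XOR 10111 = 00000
Remainder = 0000 (zero — the frame passes the CRC check).

0000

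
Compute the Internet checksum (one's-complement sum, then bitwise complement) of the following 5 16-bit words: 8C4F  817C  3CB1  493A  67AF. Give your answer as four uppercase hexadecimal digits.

One's-complement addition (fold any carry out of bit 15 back into bit 0):
  0x8C4F + 0x817C = 0x10DCB → wrap carry → 0x0DCC
  0x0DCC + 0x3CB1 = 0x04A7D
  0x4A7D + 0x493A = 0x093B7
  0x93B7 + 0x67AF = 0x0FB66
One's-complement sum = 0xFB66.
Checksum = ~0xFB66 & 0xFFFF = 0x0499.

0499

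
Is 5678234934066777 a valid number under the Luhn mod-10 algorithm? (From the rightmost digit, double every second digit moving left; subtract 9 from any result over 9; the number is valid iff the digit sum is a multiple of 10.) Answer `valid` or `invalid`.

From the right, keep odd positions and double even positions (subtract 9 from any doubled value over 9):
  doubled (positions 2,4,...): 5 3 0 6 8 4 5 1 → sum 32
  kept (positions 1,3,...): 7 7 6 4 9 3 8 6 → sum 50
Total = 82.
82 mod 10 = 2, so the number is invalid.

invalid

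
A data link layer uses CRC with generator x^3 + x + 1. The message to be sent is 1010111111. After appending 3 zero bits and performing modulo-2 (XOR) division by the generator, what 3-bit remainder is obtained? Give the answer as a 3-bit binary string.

000

Append 3 zeros: 1010111111000. Divide by 1011 (XOR where the leading bit is 1):
  pos 0: 1010 XOR 1011 = 0001
  pos 3: 1111 XOR 1011 = 0100
  pos 4: 1001 XOR 1011 = 0010
  pos 6: 1011 XOR 1011 = 0000
Remainder (last 3 bits) = 000. This is the CRC / FCS.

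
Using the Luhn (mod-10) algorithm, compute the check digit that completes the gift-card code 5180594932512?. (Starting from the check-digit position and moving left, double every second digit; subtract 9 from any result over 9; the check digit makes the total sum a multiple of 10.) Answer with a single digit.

Partial digits right→left: 2 1 5 2 3 9 4 9 5 0 8 1 5
Double every second digit counting from the check-digit position (so the 1st, 3rd, 5th, ... of the partial from the right).
  doubled (with −9 where >9): 4 1 6 8 1 7 1 → sum 28
  kept as-is: 1 2 9 9 0 1 → sum 22
Total = 28 + 22 = 50.
Check digit = (10 − (50 mod 10)) mod 10 = 0.

0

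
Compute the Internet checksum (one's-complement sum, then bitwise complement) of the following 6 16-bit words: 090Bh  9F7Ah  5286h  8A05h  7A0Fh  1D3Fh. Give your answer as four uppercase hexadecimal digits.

E39F

One's-complement addition (fold any carry out of bit 15 back into bit 0):
  0x090B + 0x9F7A = 0x0A885
  0xA885 + 0x5286 = 0x0FB0B
  0xFB0B + 0x8A05 = 0x18510 → wrap carry → 0x8511
  0x8511 + 0x7A0F = 0x0FF20
  0xFF20 + 0x1D3F = 0x11C5F → wrap carry → 0x1C60
One's-complement sum = 0x1C60.
Checksum = ~0x1C60 & 0xFFFF = 0xE39F.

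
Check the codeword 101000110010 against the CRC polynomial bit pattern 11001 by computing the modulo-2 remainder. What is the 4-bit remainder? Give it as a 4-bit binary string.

Modulo-2 division of 101000110010 by 11001:
  pos 0: 10100 XOR 11001 = 01101
  pos 1: 11010 XOR 11001 = 00011
  pos 4: 11110 XOR 11001 = 00111
  pos 6: 11101 XOR 11001 = 00100
Remainder = 1000 (nonzero — an error is detected).

1000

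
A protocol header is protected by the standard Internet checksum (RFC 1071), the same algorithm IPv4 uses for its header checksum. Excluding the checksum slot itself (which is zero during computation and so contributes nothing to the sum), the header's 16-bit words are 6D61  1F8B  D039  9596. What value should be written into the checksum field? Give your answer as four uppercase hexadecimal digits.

One's-complement addition (fold any carry out of bit 15 back into bit 0):
  0x6D61 + 0x1F8B = 0x08CEC
  0x8CEC + 0xD039 = 0x15D25 → wrap carry → 0x5D26
  0x5D26 + 0x9596 = 0x0F2BC
One's-complement sum = 0xF2BC.
Checksum = ~0xF2BC & 0xFFFF = 0x0D43.

0D43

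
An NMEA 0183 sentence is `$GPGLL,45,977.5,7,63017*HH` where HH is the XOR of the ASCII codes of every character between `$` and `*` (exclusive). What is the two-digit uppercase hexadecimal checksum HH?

77

XOR the ASCII codes of the payload characters:
  'G' = 0x47 → acc = 0x47
  'P' = 0x50 → acc = 0x17
  'G' = 0x47 → acc = 0x50
  'L' = 0x4C → acc = 0x1C
  'L' = 0x4C → acc = 0x50
  ',' = 0x2C → acc = 0x7C
  '4' = 0x34 → acc = 0x48
  '5' = 0x35 → acc = 0x7D
  ',' = 0x2C → acc = 0x51
  '9' = 0x39 → acc = 0x68
  '7' = 0x37 → acc = 0x5F
  '7' = 0x37 → acc = 0x68
  '.' = 0x2E → acc = 0x46
  '5' = 0x35 → acc = 0x73
  ',' = 0x2C → acc = 0x5F
  '7' = 0x37 → acc = 0x68
  ',' = 0x2C → acc = 0x44
  '6' = 0x36 → acc = 0x72
  '3' = 0x33 → acc = 0x41
  '0' = 0x30 → acc = 0x71
  '1' = 0x31 → acc = 0x40
  '7' = 0x37 → acc = 0x77
Checksum = 0x77.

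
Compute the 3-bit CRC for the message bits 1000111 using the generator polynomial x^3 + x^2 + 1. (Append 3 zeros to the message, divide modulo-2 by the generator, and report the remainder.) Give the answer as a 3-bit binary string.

Append 3 zeros: 1000111000. Divide by 1101 (XOR where the leading bit is 1):
  pos 0: 1000 XOR 1101 = 0101
  pos 1: 1011 XOR 1101 = 0110
  pos 2: 1101 XOR 1101 = 0000
  pos 6: 1000 XOR 1101 = 0101
Remainder (last 3 bits) = 101. This is the CRC / FCS.

101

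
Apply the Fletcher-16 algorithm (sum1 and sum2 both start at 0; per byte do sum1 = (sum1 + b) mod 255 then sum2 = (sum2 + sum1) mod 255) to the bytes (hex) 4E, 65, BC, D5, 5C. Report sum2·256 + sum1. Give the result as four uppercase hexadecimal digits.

Running sums (mod 255):
  after byte 0 (4E): sum1=78, sum2=78
  after byte 1 (65): sum1=179, sum2=2
  after byte 2 (BC): sum1=112, sum2=114
  after byte 3 (D5): sum1=70, sum2=184
  after byte 4 (5C): sum1=162, sum2=91
Checksum = sum2·256 + sum1 = 91·256 + 162 = 23458 = 0x5BA2.

5BA2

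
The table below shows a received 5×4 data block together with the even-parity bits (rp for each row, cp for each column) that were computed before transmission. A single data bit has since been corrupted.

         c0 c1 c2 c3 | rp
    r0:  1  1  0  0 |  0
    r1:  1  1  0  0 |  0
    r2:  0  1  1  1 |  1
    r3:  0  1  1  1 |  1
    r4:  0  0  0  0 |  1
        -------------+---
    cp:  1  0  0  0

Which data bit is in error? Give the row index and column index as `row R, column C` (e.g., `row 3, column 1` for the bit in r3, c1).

row 4, column 0

Recompute each row's even parity and compare to rp:
  r0: data parity 0, sent rp 0 → ok
  r1: data parity 0, sent rp 0 → ok
  r2: data parity 1, sent rp 1 → ok
  r3: data parity 1, sent rp 1 → ok
  r4: data parity 0, sent rp 1 → mismatch
Recompute each column's even parity and compare to cp:
  c0: data parity 0, sent cp 1 → mismatch
  c1: data parity 0, sent cp 0 → ok
  c2: data parity 0, sent cp 0 → ok
  c3: data parity 0, sent cp 0 → ok
Exactly one row (r4) and one column (c0) fail → the flipped bit is at their intersection.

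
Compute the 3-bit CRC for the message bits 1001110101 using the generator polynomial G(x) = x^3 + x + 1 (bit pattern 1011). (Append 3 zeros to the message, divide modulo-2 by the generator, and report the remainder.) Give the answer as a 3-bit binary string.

Append 3 zeros: 1001110101000. Divide by 1011 (XOR where the leading bit is 1):
  pos 0: 1001 XOR 1011 = 0010
  pos 2: 1011 XOR 1011 = 0000
  pos 7: 1010 XOR 1011 = 0001
Remainder (last 3 bits) = 100. This is the CRC / FCS.

100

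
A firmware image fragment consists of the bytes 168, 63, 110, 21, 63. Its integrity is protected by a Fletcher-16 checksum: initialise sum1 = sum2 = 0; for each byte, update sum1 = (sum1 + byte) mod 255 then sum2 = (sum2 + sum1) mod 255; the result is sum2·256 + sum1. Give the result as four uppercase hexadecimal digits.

FCAA

Running sums (mod 255):
  after byte 0 (168): sum1=168, sum2=168
  after byte 1 (63): sum1=231, sum2=144
  after byte 2 (110): sum1=86, sum2=230
  after byte 3 (21): sum1=107, sum2=82
  after byte 4 (63): sum1=170, sum2=252
Checksum = sum2·256 + sum1 = 252·256 + 170 = 64682 = 0xFCAA.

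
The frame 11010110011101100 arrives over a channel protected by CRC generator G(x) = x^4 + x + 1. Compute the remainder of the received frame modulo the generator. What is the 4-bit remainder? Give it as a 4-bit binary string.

1010

Modulo-2 division of 11010110011101100 by 10011:
  pos 0: 11010 XOR 10011 = 01001
  pos 1: 10011 XOR 10011 = 00000
  pos 6: 10011 XOR 10011 = 00000
  pos 11: 10110 XOR 10011 = 00101
Remainder = 1010 (nonzero — an error is detected).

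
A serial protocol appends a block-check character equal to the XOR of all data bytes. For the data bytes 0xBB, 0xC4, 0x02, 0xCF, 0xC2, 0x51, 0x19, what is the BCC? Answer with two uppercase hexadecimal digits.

38

XOR the bytes together:
  start with 0xBB
  0xBB ⊕ 0xC4 = 0x7F
  0x7F ⊕ 0x02 = 0x7D
  0x7D ⊕ 0xCF = 0xB2
  0xB2 ⊕ 0xC2 = 0x70
  0x70 ⊕ 0x51 = 0x21
  0x21 ⊕ 0x19 = 0x38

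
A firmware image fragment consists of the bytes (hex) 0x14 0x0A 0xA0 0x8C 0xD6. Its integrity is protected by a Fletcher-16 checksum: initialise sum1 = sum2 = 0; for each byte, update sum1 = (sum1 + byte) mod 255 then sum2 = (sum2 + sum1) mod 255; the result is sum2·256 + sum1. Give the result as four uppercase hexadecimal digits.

5E22

Running sums (mod 255):
  after byte 0 (0x14): sum1=20, sum2=20
  after byte 1 (0x0A): sum1=30, sum2=50
  after byte 2 (0xA0): sum1=190, sum2=240
  after byte 3 (0x8C): sum1=75, sum2=60
  after byte 4 (0xD6): sum1=34, sum2=94
Checksum = sum2·256 + sum1 = 94·256 + 34 = 24098 = 0x5E22.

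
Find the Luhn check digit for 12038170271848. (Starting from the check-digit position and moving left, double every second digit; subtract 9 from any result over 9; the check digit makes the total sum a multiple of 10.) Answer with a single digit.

Partial digits right→left: 8 4 8 1 7 2 0 7 1 8 3 0 2 1
Double every second digit counting from the check-digit position (so the 1st, 3rd, 5th, ... of the partial from the right).
  doubled (with −9 where >9): 7 7 5 0 2 6 4 → sum 31
  kept as-is: 4 1 2 7 8 0 1 → sum 23
Total = 31 + 23 = 54.
Check digit = (10 − (54 mod 10)) mod 10 = 6.

6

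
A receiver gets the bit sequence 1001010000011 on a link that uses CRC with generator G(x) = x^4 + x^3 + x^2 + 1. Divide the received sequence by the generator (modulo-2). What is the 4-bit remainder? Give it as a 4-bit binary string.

Modulo-2 division of 1001010000011 by 11101:
  pos 0: 10010 XOR 11101 = 01111
  pos 1: 11111 XOR 11101 = 00010
  pos 4: 10000 XOR 11101 = 01101
  pos 5: 11010 XOR 11101 = 00111
  pos 7: 11101 XOR 11101 = 00000
Remainder = 0001 (nonzero — an error is detected).

0001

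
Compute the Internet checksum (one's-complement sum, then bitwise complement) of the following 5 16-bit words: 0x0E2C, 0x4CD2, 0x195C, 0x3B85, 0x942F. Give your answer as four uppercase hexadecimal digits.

One's-complement addition (fold any carry out of bit 15 back into bit 0):
  0x0E2C + 0x4CD2 = 0x05AFE
  0x5AFE + 0x195C = 0x0745A
  0x745A + 0x3B85 = 0x0AFDF
  0xAFDF + 0x942F = 0x1440E → wrap carry → 0x440F
One's-complement sum = 0x440F.
Checksum = ~0x440F & 0xFFFF = 0xBBF0.

BBF0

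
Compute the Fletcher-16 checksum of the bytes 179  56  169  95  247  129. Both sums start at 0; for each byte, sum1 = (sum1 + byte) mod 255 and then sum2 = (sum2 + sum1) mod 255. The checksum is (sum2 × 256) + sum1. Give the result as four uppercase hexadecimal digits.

856E

Running sums (mod 255):
  after byte 0 (179): sum1=179, sum2=179
  after byte 1 (56): sum1=235, sum2=159
  after byte 2 (169): sum1=149, sum2=53
  after byte 3 (95): sum1=244, sum2=42
  after byte 4 (247): sum1=236, sum2=23
  after byte 5 (129): sum1=110, sum2=133
Checksum = sum2·256 + sum1 = 133·256 + 110 = 34158 = 0x856E.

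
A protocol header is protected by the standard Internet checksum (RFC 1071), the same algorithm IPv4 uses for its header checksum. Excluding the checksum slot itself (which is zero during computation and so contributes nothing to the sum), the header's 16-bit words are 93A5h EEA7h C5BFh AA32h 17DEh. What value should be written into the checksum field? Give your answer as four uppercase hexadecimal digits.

One's-complement addition (fold any carry out of bit 15 back into bit 0):
  0x93A5 + 0xEEA7 = 0x1824C → wrap carry → 0x824D
  0x824D + 0xC5BF = 0x1480C → wrap carry → 0x480D
  0x480D + 0xAA32 = 0x0F23F
  0xF23F + 0x17DE = 0x10A1D → wrap carry → 0x0A1E
One's-complement sum = 0x0A1E.
Checksum = ~0x0A1E & 0xFFFF = 0xF5E1.

F5E1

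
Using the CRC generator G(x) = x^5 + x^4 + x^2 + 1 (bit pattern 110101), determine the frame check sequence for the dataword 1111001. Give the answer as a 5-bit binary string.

Append 5 zeros: 111100100000. Divide by 110101 (XOR where the leading bit is 1):
  pos 0: 111100 XOR 110101 = 001001
  pos 2: 100110 XOR 110101 = 010011
  pos 3: 100110 XOR 110101 = 010011
  pos 4: 100110 XOR 110101 = 010011
  pos 5: 100110 XOR 110101 = 010011
  pos 6: 100110 XOR 110101 = 010011
Remainder (last 5 bits) = 10011. This is the CRC / FCS.

10011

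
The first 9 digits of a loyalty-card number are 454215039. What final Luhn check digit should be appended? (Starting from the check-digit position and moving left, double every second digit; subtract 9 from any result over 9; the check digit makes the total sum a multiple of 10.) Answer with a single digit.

8

Partial digits right→left: 9 3 0 5 1 2 4 5 4
Double every second digit counting from the check-digit position (so the 1st, 3rd, 5th, ... of the partial from the right).
  doubled (with −9 where >9): 9 0 2 8 8 → sum 27
  kept as-is: 3 5 2 5 → sum 15
Total = 27 + 15 = 42.
Check digit = (10 − (42 mod 10)) mod 10 = 8.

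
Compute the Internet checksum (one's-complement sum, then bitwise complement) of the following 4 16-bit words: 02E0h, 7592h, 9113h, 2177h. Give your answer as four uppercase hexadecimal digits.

One's-complement addition (fold any carry out of bit 15 back into bit 0):
  0x02E0 + 0x7592 = 0x07872
  0x7872 + 0x9113 = 0x10985 → wrap carry → 0x0986
  0x0986 + 0x2177 = 0x02AFD
One's-complement sum = 0x2AFD.
Checksum = ~0x2AFD & 0xFFFF = 0xD502.

D502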